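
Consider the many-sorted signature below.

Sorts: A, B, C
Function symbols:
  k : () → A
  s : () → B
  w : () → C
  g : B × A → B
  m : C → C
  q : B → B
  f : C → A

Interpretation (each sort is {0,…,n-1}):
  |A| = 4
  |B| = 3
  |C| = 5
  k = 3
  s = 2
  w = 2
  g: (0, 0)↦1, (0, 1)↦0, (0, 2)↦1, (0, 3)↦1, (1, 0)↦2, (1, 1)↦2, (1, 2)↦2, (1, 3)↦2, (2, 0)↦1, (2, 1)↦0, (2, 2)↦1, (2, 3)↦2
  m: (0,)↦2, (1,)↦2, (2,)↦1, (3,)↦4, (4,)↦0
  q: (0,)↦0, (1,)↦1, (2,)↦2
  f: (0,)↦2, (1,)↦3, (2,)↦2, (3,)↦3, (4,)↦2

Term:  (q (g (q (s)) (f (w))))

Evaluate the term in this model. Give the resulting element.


value = 1

  s = 2
  (q (s)) = q(2,) = 2
  w = 2
  (f (w)) = f(2,) = 2
  (g (q (s)) (f (w))) = g(2, 2) = 1
  (q (g (q (s)) (f (w)))) = q(1,) = 1


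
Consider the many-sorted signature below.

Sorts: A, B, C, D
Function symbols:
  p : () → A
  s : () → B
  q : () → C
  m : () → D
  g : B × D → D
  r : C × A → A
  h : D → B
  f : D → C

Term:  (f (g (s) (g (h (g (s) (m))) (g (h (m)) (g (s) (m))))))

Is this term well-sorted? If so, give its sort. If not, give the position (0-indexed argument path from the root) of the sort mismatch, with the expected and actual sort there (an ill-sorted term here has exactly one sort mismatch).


    (s) : B
          (s) : B
          (m) : D
        (g (s) (m)) : D
      (h (g (s) (m))) : B
          (m) : D
        (h (m)) : B
          (s) : B
          (m) : D
        (g (s) (m)) : D
      (g (h (m)) (g (s) (m))) : D
    (g (h (g (s) (m))) (g (h (m)) (g (s) (m)))) : D
  (g (s) (g (h (g (s) (m))) (g (h (m)) (g (s) (m))))) : D
(f (g (s) (g (h (g (s) (m))) (g (h (m)) (g (s) (m)))))) : C

well-sorted; sort = C


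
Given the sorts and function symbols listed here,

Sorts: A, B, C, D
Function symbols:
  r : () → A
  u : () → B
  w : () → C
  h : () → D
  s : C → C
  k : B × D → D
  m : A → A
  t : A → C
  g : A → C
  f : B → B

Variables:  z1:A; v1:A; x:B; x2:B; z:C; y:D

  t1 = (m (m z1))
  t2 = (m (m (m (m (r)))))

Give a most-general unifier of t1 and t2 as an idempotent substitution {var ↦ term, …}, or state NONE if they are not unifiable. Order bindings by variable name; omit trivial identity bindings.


{z1 ↦ (m (m (r)))}


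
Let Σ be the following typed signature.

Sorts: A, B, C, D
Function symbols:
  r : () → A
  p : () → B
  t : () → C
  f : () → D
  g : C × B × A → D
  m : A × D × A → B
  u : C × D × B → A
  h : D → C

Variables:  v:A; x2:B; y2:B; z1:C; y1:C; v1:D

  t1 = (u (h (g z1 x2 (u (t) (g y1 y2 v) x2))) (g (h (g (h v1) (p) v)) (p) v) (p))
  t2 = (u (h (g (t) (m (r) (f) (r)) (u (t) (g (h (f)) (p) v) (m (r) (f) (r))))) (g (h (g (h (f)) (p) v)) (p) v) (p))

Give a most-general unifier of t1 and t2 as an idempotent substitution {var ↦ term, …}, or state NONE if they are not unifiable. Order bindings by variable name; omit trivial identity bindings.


{v1 ↦ (f), x2 ↦ (m (r) (f) (r)), y1 ↦ (h (f)), y2 ↦ (p), z1 ↦ (t)}


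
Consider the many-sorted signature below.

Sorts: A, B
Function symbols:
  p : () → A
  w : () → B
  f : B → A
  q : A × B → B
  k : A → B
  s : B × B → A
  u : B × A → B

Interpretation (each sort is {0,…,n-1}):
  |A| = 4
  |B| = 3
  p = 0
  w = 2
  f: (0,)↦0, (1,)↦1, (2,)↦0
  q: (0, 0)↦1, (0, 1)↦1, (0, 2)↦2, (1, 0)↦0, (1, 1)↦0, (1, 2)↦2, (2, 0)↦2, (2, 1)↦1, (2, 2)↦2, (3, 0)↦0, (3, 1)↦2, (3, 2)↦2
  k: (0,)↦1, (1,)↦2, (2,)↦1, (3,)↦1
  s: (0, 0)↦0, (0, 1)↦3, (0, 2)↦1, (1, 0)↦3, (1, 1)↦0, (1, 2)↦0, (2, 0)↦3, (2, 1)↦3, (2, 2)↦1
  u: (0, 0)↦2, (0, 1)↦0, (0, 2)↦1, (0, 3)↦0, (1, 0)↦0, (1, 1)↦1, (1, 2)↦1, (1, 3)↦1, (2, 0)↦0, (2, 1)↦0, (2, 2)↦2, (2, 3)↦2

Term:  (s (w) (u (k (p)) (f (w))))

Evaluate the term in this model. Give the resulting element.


value = 3

  w = 2
  p = 0
  (k (p)) = k(0,) = 1
  w = 2
  (f (w)) = f(2,) = 0
  (u (k (p)) (f (w))) = u(1, 0) = 0
  (s (w) (u (k (p)) (f (w)))) = s(2, 0) = 3


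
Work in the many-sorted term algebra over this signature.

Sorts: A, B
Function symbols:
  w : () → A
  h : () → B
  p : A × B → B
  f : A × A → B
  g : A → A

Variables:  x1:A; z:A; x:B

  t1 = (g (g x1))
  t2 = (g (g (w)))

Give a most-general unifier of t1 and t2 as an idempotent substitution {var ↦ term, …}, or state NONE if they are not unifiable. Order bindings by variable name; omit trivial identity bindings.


{x1 ↦ (w)}


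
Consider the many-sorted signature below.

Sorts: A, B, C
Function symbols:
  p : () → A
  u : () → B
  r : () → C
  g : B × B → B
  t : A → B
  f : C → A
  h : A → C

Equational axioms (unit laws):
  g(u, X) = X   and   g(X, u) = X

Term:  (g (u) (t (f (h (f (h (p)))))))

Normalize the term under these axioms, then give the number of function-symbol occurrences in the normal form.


1. (g (u) (t (f (h (f (h (p)))))))  →  (t (f (h (f (h (p))))))
normal form: (t (f (h (f (h (p))))))

size = 6


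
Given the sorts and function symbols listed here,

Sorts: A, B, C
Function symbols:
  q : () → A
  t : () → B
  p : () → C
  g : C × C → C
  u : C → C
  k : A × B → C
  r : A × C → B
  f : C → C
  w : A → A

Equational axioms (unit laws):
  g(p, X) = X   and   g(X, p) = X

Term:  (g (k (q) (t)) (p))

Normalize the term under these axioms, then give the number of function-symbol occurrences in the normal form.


size = 3

1. (g (k (q) (t)) (p))  →  (k (q) (t))
normal form: (k (q) (t))


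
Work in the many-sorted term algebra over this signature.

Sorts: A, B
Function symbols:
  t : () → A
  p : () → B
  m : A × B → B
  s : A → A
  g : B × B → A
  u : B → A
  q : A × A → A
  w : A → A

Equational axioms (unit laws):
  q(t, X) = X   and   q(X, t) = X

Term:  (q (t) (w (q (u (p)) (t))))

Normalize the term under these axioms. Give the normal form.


normal form = (w (u (p)))

1. (q (t) (w (q (u (p)) (t))))  →  (w (q (u (p)) (t)))
2. (w (q (u (p)) (t)))  →  (w (u (p)))


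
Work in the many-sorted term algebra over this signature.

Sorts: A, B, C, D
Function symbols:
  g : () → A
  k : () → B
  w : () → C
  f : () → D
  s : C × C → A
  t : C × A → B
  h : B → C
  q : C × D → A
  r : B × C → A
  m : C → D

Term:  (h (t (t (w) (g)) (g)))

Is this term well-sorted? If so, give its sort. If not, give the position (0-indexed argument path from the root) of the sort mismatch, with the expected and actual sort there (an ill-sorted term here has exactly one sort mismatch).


ill-sorted at position [0, 0]: expected C, got B

      (w) : C
      (g) : A
    (t (w) (g)) : B
    (g) : A
  (t (t (w) (g)) (g)) : ✗ arg 0 at [0, 0] has sort B, expected C


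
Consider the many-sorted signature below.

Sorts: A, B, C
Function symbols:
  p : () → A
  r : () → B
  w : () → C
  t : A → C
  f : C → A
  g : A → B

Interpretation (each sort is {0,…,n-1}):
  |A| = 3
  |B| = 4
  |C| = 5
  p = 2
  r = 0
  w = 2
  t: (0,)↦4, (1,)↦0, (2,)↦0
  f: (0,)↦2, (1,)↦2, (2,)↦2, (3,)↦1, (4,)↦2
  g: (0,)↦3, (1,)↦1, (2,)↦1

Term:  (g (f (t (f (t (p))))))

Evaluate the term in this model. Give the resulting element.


value = 1

  p = 2
  (t (p)) = t(2,) = 0
  (f (t (p))) = f(0,) = 2
  (t (f (t (p)))) = t(2,) = 0
  (f (t (f (t (p))))) = f(0,) = 2
  (g (f (t (f (t (p)))))) = g(2,) = 1


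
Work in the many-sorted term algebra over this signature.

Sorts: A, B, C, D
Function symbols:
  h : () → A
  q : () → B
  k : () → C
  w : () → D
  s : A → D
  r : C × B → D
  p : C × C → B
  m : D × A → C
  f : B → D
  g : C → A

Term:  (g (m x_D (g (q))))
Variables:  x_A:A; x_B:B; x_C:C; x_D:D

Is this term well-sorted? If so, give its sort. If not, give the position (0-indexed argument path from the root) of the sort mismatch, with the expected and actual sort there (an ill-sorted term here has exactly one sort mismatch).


ill-sorted at position [0, 1, 0]: expected C, got B

    x_D : D
      (q) : B
    (g (q)) : ✗ arg 0 at [0, 1, 0] has sort B, expected C


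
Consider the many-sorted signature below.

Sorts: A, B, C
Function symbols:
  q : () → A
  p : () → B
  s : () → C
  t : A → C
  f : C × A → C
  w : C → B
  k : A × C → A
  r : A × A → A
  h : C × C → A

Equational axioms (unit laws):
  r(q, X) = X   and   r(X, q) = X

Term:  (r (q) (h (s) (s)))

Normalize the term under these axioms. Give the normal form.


normal form = (h (s) (s))

1. (r (q) (h (s) (s)))  →  (h (s) (s))


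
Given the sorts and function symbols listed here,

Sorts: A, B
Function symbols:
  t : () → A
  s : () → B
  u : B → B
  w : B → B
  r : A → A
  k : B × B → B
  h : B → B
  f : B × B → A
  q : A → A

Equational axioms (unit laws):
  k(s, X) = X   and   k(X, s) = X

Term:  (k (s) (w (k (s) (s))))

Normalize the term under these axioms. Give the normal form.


normal form = (w (s))

1. (k (s) (w (k (s) (s))))  →  (w (k (s) (s)))
2. (w (k (s) (s)))  →  (w (s))


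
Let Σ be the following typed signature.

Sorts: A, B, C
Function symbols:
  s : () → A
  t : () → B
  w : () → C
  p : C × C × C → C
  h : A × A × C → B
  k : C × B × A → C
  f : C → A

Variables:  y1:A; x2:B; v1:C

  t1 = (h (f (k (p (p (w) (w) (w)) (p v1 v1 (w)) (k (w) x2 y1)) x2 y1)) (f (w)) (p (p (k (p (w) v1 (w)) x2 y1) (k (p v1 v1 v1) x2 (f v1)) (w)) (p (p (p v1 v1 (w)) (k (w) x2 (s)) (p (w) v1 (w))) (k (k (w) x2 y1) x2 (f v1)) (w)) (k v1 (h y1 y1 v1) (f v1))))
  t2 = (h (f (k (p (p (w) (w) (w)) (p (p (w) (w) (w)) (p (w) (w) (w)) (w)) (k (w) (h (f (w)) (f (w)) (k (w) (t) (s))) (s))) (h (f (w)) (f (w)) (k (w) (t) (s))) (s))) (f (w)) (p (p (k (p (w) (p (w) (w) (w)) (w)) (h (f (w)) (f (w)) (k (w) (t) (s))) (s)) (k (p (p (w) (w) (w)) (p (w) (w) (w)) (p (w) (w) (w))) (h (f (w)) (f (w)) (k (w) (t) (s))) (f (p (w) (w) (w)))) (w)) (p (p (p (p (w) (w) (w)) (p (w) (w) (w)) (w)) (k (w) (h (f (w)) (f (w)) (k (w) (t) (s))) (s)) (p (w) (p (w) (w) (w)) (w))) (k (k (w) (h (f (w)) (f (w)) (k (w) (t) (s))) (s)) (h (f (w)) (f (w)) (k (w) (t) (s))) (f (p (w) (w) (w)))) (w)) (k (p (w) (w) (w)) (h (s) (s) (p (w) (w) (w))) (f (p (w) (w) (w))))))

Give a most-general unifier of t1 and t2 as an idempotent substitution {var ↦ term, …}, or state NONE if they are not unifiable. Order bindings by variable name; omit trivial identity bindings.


{v1 ↦ (p (w) (w) (w)), x2 ↦ (h (f (w)) (f (w)) (k (w) (t) (s))), y1 ↦ (s)}


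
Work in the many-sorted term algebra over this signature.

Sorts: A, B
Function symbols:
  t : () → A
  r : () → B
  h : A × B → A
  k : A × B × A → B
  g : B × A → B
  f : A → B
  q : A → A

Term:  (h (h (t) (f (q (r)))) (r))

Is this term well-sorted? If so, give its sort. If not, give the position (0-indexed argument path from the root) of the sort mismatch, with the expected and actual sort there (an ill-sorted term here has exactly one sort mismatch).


    (t) : A
        (r) : B
      (q (r)) : ✗ arg 0 at [0, 1, 0, 0] has sort B, expected A
  (r) : B

ill-sorted at position [0, 1, 0, 0]: expected A, got B


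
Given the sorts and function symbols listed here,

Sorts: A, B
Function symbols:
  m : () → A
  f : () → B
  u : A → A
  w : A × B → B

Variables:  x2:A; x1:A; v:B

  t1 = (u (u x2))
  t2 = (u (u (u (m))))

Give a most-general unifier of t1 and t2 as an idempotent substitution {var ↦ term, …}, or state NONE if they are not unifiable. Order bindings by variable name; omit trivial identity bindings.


{x2 ↦ (u (m))}


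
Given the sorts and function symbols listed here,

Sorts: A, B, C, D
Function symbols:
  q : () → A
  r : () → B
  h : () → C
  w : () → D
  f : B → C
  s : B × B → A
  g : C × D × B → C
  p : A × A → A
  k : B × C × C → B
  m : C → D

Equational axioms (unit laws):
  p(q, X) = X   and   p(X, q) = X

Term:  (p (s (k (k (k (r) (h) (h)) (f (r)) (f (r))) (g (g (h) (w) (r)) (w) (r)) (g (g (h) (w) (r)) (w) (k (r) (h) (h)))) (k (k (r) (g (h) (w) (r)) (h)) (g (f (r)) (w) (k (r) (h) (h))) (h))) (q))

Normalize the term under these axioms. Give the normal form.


normal form = (s (k (k (k (r) (h) (h)) (f (r)) (f (r))) (g (g (h) (w) (r)) (w) (r)) (g (g (h) (w) (r)) (w) (k (r) (h) (h)))) (k (k (r) (g (h) (w) (r)) (h)) (g (f (r)) (w) (k (r) (h) (h))) (h)))

1. (p (s (k (k (k (r) (h) (h)) (f (r)) (f (r))) (g (g (h) (w) (r)) (w) (r)) (g (g (h) (w) (r)) (w) (k (r) (h) (h)))) (k (k (r) (g (h) (w) (r)) (h)) (g (f (r)) (w) (k (r) (h) (h))) (h))) (q))  →  (s (k (k (k (r) (h) (h)) (f (r)) (f (r))) (g (g (h) (w) (r)) (w) (r)) (g (g (h) (w) (r)) (w) (k (r) (h) (h)))) (k (k (r) (g (h) (w) (r)) (h)) (g (f (r)) (w) (k (r) (h) (h))) (h)))


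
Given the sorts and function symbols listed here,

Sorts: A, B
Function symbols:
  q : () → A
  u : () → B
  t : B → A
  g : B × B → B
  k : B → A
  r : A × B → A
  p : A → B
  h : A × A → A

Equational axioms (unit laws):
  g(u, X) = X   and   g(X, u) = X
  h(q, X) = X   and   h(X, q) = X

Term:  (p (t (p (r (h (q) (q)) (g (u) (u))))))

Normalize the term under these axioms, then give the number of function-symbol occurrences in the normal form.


1. (p (t (p (r (h (q) (q)) (g (u) (u))))))  →  (p (t (p (r (q) (g (u) (u))))))
2. (p (t (p (r (q) (g (u) (u))))))  →  (p (t (p (r (q) (u)))))
normal form: (p (t (p (r (q) (u)))))

size = 6


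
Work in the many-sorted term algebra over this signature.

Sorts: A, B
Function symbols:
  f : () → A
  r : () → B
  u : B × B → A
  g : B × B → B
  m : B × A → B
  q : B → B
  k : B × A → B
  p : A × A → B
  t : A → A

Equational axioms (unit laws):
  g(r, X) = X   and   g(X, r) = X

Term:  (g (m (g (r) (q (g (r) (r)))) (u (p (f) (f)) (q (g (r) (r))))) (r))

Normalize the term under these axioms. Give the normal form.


normal form = (m (q (r)) (u (p (f) (f)) (q (r))))

1. (g (m (g (r) (q (g (r) (r)))) (u (p (f) (f)) (q (g (r) (r))))) (r))  →  (m (g (r) (q (g (r) (r)))) (u (p (f) (f)) (q (g (r) (r)))))
2. (m (g (r) (q (g (r) (r)))) (u (p (f) (f)) (q (g (r) (r)))))  →  (m (q (g (r) (r))) (u (p (f) (f)) (q (g (r) (r)))))
3. (m (q (g (r) (r))) (u (p (f) (f)) (q (g (r) (r)))))  →  (m (q (r)) (u (p (f) (f)) (q (g (r) (r)))))
4. (m (q (r)) (u (p (f) (f)) (q (g (r) (r)))))  →  (m (q (r)) (u (p (f) (f)) (q (r))))


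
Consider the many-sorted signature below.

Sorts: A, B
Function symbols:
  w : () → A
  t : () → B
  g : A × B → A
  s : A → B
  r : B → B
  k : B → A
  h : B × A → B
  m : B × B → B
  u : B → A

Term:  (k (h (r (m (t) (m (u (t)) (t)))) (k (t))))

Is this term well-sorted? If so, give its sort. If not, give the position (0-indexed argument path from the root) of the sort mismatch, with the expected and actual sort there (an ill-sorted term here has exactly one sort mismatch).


ill-sorted at position [0, 0, 0, 1, 0]: expected B, got A

        (t) : B
            (t) : B
          (u (t)) : A
          (t) : B
        (m (u (t)) (t)) : ✗ arg 0 at [0, 0, 0, 1, 0] has sort A, expected B
      (t) : B
    (k (t)) : A


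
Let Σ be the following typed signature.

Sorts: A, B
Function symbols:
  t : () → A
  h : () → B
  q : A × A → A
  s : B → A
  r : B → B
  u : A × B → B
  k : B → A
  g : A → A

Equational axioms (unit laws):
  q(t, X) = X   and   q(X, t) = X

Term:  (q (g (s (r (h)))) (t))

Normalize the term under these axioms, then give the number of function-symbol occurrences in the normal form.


1. (q (g (s (r (h)))) (t))  →  (g (s (r (h))))
normal form: (g (s (r (h))))

size = 4


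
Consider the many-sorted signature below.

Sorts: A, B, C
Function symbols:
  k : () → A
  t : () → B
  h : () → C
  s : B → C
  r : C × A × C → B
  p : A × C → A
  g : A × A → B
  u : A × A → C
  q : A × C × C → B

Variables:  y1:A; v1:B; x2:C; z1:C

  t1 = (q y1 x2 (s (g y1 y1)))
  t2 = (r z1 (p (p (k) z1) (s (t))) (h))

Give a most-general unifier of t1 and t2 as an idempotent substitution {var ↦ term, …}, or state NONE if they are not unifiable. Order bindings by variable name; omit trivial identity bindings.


head clash or occurs-check failure — not unifiable

NONE (not unifiable)


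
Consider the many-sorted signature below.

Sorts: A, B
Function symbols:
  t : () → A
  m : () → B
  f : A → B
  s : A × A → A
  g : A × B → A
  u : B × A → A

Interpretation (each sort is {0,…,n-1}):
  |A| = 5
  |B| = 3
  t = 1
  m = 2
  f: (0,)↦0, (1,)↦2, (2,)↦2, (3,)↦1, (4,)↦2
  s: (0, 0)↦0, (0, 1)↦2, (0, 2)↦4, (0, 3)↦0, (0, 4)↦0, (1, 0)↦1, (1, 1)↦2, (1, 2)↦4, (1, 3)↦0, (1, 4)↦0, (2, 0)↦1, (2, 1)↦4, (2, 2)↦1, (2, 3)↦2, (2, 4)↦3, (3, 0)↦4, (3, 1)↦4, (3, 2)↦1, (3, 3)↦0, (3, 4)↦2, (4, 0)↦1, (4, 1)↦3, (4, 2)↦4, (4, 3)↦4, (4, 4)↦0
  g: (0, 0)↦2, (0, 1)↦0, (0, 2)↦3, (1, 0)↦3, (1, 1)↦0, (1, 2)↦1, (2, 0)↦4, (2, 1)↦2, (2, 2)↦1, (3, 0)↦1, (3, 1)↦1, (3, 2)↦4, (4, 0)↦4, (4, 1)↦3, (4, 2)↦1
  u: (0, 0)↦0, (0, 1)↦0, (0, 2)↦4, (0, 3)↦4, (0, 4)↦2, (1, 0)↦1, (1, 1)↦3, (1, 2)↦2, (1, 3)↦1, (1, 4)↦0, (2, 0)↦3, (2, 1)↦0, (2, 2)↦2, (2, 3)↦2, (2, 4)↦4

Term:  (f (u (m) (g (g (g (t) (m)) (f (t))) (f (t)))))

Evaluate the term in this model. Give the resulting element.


value = 0

  m = 2
  t = 1
  m = 2
  (g (t) (m)) = g(1, 2) = 1
  t = 1
  (f (t)) = f(1,) = 2
  (g (g (t) (m)) (f (t))) = g(1, 2) = 1
  t = 1
  (f (t)) = f(1,) = 2
  (g (g (g (t) (m)) (f (t))) (f (t))) = g(1, 2) = 1
  (u (m) (g (g (g (t) (m)) (f (t))) (f (t)))) = u(2, 1) = 0
  (f (u (m) (g (g (g (t) (m)) (f (t))) (f (t))))) = f(0,) = 0


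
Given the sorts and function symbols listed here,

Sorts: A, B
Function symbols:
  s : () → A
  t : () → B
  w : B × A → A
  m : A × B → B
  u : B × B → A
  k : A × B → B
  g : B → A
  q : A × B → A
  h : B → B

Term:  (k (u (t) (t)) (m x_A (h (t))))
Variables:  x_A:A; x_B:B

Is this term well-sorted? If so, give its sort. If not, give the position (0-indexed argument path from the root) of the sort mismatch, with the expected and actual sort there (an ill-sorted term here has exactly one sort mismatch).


    (t) : B
    (t) : B
  (u (t) (t)) : A
    x_A : A
      (t) : B
    (h (t)) : B
  (m x_A (h (t))) : B
(k (u (t) (t)) (m x_A (h (t)))) : B

well-sorted; sort = B


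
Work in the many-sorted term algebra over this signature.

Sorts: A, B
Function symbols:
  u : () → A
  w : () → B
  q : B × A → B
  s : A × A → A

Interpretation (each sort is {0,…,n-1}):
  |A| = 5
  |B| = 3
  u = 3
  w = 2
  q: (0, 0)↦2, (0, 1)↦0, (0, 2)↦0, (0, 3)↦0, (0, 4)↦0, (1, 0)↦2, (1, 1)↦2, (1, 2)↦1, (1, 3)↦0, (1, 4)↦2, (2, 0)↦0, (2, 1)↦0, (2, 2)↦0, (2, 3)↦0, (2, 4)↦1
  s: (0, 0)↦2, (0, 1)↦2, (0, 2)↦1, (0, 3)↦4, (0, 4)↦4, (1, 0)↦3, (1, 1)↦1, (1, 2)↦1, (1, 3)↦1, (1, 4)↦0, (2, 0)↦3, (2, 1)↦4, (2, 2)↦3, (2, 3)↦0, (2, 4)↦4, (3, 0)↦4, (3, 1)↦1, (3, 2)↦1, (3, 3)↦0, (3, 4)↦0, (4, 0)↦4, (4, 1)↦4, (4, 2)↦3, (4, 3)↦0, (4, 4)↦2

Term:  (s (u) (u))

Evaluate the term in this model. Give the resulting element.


  u = 3
  u = 3
  (s (u) (u)) = s(3, 3) = 0

value = 0


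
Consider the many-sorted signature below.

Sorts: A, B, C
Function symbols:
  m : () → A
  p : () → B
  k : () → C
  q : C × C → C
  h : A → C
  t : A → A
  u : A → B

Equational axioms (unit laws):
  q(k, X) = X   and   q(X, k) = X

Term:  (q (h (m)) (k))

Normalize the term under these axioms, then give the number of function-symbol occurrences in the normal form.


size = 2

1. (q (h (m)) (k))  →  (h (m))
normal form: (h (m))


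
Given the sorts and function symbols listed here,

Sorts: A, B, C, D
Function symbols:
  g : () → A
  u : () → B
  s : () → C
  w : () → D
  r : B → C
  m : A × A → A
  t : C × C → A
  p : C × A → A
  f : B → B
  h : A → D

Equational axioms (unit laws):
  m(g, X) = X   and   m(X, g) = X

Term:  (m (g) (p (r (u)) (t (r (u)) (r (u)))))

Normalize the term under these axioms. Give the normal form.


1. (m (g) (p (r (u)) (t (r (u)) (r (u)))))  →  (p (r (u)) (t (r (u)) (r (u))))

normal form = (p (r (u)) (t (r (u)) (r (u))))


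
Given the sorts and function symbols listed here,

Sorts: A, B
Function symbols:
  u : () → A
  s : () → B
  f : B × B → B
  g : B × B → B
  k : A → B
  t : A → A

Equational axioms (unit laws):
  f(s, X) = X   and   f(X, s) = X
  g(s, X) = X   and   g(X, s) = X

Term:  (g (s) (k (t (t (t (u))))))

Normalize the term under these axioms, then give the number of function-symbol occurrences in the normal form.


size = 5

1. (g (s) (k (t (t (t (u))))))  →  (k (t (t (t (u)))))
normal form: (k (t (t (t (u)))))


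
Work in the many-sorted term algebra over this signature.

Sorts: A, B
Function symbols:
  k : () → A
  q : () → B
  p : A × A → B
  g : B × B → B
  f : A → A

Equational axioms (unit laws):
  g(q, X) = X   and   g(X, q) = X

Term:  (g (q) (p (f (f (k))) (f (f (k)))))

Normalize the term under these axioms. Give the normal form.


1. (g (q) (p (f (f (k))) (f (f (k)))))  →  (p (f (f (k))) (f (f (k))))

normal form = (p (f (f (k))) (f (f (k))))


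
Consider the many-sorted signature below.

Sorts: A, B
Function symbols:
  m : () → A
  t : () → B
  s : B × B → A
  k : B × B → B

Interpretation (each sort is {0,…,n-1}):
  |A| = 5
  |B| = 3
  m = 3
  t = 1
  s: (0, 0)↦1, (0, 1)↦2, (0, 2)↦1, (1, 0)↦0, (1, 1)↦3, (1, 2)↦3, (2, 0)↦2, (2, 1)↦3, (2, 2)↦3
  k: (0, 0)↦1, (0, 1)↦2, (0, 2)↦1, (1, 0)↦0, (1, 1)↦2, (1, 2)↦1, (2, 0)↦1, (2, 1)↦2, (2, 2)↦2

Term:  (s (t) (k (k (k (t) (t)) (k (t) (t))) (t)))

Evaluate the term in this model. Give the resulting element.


  t = 1
  t = 1
  t = 1
  (k (t) (t)) = k(1, 1) = 2
  t = 1
  t = 1
  (k (t) (t)) = k(1, 1) = 2
  (k (k (t) (t)) (k (t) (t))) = k(2, 2) = 2
  t = 1
  (k (k (k (t) (t)) (k (t) (t))) (t)) = k(2, 1) = 2
  (s (t) (k (k (k (t) (t)) (k (t) (t))) (t))) = s(1, 2) = 3

value = 3


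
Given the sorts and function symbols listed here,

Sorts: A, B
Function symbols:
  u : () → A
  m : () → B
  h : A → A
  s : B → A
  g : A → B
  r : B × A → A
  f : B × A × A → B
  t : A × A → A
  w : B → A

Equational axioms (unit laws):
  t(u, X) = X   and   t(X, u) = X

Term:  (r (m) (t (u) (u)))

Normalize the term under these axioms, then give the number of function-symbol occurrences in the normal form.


1. (r (m) (t (u) (u)))  →  (r (m) (u))
normal form: (r (m) (u))

size = 3


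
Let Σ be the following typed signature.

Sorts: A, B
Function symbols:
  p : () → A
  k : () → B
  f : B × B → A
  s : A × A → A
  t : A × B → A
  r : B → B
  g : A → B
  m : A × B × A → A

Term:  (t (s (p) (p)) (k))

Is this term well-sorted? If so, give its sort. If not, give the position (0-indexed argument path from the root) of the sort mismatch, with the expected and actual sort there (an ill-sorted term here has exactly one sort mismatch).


well-sorted; sort = A

    (p) : A
    (p) : A
  (s (p) (p)) : A
  (k) : B
(t (s (p) (p)) (k)) : A


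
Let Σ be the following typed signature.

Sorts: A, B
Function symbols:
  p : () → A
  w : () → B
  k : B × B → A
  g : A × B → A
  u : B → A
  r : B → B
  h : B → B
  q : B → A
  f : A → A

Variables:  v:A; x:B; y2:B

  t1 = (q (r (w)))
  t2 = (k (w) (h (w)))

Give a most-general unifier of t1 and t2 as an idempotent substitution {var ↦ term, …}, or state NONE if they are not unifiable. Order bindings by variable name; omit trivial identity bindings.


head clash or occurs-check failure — not unifiable

NONE (not unifiable)


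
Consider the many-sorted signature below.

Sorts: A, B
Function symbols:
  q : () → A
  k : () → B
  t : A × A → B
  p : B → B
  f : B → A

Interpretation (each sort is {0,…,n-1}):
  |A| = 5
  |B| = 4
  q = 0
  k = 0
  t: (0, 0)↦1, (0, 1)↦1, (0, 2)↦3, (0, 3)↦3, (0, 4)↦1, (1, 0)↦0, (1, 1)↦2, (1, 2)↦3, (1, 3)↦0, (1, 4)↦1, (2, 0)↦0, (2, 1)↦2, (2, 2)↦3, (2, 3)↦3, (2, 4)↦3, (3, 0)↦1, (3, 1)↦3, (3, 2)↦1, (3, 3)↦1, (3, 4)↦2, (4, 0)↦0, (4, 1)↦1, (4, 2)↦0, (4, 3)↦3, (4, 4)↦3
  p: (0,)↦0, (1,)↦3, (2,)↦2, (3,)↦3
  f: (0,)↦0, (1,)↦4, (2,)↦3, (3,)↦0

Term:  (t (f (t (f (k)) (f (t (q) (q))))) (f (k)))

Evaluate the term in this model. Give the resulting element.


value = 0

  k = 0
  (f (k)) = f(0,) = 0
  q = 0
  q = 0
  (t (q) (q)) = t(0, 0) = 1
  (f (t (q) (q))) = f(1,) = 4
  (t (f (k)) (f (t (q) (q)))) = t(0, 4) = 1
  (f (t (f (k)) (f (t (q) (q))))) = f(1,) = 4
  k = 0
  (f (k)) = f(0,) = 0
  (t (f (t (f (k)) (f (t (q) (q))))) (f (k))) = t(4, 0) = 0


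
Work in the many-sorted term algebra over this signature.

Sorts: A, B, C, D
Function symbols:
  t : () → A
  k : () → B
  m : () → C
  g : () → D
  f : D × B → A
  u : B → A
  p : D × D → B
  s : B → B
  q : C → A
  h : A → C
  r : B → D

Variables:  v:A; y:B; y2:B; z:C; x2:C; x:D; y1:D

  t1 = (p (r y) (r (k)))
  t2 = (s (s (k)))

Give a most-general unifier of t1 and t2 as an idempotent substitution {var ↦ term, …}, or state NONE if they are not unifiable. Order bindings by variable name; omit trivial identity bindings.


NONE (not unifiable)

head clash or occurs-check failure — not unifiable


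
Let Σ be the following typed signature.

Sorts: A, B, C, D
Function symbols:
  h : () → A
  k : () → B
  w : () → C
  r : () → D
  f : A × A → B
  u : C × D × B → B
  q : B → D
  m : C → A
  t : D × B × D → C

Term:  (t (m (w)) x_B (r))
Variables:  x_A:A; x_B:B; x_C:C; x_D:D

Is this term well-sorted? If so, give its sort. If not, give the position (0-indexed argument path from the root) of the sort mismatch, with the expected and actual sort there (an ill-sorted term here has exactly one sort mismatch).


ill-sorted at position [0]: expected D, got A

    (w) : C
  (m (w)) : A
  x_B : B
  (r) : D
(t (m (w)) x_B (r)) : ✗ arg 0 at [0] has sort A, expected D


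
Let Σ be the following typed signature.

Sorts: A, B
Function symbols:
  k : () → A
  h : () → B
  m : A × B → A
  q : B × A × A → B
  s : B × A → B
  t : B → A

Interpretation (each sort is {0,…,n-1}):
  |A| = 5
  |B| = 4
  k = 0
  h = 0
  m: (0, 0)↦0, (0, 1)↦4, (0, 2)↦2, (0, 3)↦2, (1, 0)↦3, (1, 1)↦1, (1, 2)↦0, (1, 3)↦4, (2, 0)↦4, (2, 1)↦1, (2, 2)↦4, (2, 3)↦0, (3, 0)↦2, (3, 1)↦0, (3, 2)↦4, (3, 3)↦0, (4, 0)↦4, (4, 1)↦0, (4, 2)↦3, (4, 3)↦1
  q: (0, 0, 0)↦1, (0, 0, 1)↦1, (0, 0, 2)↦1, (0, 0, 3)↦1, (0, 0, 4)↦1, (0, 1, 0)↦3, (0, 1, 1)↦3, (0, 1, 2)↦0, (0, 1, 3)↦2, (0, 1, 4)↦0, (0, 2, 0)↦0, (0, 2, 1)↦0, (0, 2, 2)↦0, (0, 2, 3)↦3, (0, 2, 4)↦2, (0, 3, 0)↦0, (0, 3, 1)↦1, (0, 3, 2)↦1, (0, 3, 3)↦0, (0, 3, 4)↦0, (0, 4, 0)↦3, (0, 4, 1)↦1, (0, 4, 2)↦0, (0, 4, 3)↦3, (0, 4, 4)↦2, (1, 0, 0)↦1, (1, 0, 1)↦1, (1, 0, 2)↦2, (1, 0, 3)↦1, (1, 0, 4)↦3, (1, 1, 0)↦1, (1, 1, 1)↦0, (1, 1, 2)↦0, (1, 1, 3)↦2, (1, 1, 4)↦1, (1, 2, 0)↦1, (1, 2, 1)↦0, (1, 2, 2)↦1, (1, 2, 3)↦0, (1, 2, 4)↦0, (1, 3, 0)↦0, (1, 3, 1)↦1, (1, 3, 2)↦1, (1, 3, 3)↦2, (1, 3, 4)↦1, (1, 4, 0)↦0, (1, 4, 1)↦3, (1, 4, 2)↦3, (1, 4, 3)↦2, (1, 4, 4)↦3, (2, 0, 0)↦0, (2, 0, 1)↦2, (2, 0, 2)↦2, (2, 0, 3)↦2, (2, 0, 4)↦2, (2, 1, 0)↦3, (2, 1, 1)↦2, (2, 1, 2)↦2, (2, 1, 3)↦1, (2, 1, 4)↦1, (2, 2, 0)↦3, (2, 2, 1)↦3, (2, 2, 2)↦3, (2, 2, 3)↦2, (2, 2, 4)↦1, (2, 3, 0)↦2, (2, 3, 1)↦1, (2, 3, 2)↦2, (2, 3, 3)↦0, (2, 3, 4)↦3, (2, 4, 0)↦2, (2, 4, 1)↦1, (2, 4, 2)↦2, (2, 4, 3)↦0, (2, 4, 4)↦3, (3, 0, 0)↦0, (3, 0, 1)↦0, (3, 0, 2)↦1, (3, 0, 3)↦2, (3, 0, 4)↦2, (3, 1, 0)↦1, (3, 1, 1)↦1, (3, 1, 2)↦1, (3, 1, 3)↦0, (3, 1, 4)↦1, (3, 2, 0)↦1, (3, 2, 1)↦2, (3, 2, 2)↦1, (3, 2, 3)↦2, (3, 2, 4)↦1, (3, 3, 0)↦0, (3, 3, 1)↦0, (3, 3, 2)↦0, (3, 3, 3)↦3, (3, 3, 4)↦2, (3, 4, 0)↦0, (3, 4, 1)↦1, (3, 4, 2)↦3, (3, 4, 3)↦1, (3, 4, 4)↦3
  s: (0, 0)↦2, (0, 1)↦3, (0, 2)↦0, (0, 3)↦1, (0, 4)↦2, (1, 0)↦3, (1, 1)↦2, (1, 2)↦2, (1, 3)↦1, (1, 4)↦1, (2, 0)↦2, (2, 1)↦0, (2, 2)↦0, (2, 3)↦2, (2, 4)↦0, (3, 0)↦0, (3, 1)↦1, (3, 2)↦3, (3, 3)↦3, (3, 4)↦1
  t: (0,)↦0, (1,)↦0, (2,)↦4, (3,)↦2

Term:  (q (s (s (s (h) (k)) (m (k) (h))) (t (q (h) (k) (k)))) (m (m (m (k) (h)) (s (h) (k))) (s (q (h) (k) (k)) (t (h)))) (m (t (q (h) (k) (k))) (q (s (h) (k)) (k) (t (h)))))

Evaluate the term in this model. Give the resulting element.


value = 0

  h = 0
  k = 0
  (s (h) (k)) = s(0, 0) = 2
  k = 0
  h = 0
  (m (k) (h)) = m(0, 0) = 0
  (s (s (h) (k)) (m (k) (h))) = s(2, 0) = 2
  h = 0
  k = 0
  k = 0
  (q (h) (k) (k)) = q(0, 0, 0) = 1
  (t (q (h) (k) (k))) = t(1,) = 0
  (s (s (s (h) (k)) (m (k) (h))) (t (q (h) (k) (k)))) = s(2, 0) = 2
  k = 0
  h = 0
  (m (k) (h)) = m(0, 0) = 0
  h = 0
  k = 0
  (s (h) (k)) = s(0, 0) = 2
  (m (m (k) (h)) (s (h) (k))) = m(0, 2) = 2
  h = 0
  k = 0
  k = 0
  (q (h) (k) (k)) = q(0, 0, 0) = 1
  h = 0
  (t (h)) = t(0,) = 0
  (s (q (h) (k) (k)) (t (h))) = s(1, 0) = 3
  (m (m (m (k) (h)) (s (h) (k))) (s (q (h) (k) (k)) (t (h)))) = m(2, 3) = 0
  h = 0
  k = 0
  k = 0
  (q (h) (k) (k)) = q(0, 0, 0) = 1
  (t (q (h) (k) (k))) = t(1,) = 0
  h = 0
  k = 0
  (s (h) (k)) = s(0, 0) = 2
  k = 0
  h = 0
  (t (h)) = t(0,) = 0
  (q (s (h) (k)) (k) (t (h))) = q(2, 0, 0) = 0
  (m (t (q (h) (k) (k))) (q (s (h) (k)) (k) (t (h)))) = m(0, 0) = 0
  (q (s (s (s (h) (k)) (m (k) (h))) (t (q (h) (k) (k)))) (m (m (m (k) (h)) (s (h) (k))) (s (q (h) (k) (k)) (t (h)))) (m (t (q (h) (k) (k))) (q (s (h) (k)) (k) (t (h))))) = q(2, 0, 0) = 0


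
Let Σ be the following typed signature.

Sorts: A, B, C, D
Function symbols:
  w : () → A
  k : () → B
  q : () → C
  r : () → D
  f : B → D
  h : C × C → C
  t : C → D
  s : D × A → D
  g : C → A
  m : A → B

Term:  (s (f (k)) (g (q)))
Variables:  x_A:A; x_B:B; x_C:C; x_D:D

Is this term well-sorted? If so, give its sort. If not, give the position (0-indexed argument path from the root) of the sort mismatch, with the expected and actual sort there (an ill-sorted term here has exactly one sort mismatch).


    (k) : B
  (f (k)) : D
    (q) : C
  (g (q)) : A
(s (f (k)) (g (q))) : D

well-sorted; sort = D


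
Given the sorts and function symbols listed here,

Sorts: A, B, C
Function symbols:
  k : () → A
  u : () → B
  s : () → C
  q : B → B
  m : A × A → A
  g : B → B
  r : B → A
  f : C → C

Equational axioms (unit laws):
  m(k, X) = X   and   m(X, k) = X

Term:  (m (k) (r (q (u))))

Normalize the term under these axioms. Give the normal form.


1. (m (k) (r (q (u))))  →  (r (q (u)))

normal form = (r (q (u)))


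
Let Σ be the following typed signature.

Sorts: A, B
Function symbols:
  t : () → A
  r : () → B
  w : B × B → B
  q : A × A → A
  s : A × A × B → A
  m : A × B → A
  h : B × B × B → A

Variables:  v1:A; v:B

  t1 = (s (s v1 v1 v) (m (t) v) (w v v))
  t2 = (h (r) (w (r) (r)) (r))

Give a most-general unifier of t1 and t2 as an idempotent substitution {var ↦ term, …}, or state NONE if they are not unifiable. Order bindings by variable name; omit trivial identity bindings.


head clash or occurs-check failure — not unifiable

NONE (not unifiable)


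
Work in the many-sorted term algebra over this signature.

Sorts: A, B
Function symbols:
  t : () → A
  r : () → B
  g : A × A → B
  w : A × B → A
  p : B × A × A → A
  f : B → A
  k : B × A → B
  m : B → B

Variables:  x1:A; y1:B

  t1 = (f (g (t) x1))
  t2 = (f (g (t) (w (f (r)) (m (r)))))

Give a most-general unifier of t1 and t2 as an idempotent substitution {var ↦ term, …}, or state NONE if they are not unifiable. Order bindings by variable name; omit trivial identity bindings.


{x1 ↦ (w (f (r)) (m (r)))}


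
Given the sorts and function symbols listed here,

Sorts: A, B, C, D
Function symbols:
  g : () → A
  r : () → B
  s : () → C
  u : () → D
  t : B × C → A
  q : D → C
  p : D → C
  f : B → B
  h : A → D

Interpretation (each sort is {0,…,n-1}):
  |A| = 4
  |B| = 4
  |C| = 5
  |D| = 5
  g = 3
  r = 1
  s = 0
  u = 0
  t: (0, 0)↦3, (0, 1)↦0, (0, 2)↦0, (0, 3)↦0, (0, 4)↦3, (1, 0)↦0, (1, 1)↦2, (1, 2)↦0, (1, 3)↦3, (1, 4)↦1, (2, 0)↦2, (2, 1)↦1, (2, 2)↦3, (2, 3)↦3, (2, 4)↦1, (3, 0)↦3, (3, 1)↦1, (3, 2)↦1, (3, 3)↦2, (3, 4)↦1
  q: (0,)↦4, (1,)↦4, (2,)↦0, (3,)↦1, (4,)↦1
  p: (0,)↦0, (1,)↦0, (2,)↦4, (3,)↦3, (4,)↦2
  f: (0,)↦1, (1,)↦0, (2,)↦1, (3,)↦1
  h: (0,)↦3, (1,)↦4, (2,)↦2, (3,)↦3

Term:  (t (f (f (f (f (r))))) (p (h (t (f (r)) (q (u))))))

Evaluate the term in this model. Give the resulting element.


  r = 1
  (f (r)) = f(1,) = 0
  (f (f (r))) = f(0,) = 1
  (f (f (f (r)))) = f(1,) = 0
  (f (f (f (f (r))))) = f(0,) = 1
  r = 1
  (f (r)) = f(1,) = 0
  u = 0
  (q (u)) = q(0,) = 4
  (t (f (r)) (q (u))) = t(0, 4) = 3
  (h (t (f (r)) (q (u)))) = h(3,) = 3
  (p (h (t (f (r)) (q (u))))) = p(3,) = 3
  (t (f (f (f (f (r))))) (p (h (t (f (r)) (q (u)))))) = t(1, 3) = 3

value = 3


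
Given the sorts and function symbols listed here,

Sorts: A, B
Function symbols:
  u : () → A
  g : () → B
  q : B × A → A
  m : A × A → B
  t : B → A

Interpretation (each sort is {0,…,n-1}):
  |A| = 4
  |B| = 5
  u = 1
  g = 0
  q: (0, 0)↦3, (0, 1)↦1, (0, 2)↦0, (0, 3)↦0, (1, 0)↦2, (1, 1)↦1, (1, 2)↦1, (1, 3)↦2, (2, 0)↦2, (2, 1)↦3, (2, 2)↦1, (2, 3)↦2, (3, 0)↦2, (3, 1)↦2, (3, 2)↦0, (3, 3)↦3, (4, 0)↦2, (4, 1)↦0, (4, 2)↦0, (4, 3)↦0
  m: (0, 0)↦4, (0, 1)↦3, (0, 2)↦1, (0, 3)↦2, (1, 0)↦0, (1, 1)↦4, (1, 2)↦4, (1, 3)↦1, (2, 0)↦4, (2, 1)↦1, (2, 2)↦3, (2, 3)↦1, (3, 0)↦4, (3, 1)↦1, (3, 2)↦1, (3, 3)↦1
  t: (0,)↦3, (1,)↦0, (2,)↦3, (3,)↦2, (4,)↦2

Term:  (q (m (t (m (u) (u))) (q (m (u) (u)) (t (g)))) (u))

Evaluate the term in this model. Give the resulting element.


value = 0

  u = 1
  u = 1
  (m (u) (u)) = m(1, 1) = 4
  (t (m (u) (u))) = t(4,) = 2
  u = 1
  u = 1
  (m (u) (u)) = m(1, 1) = 4
  g = 0
  (t (g)) = t(0,) = 3
  (q (m (u) (u)) (t (g))) = q(4, 3) = 0
  (m (t (m (u) (u))) (q (m (u) (u)) (t (g)))) = m(2, 0) = 4
  u = 1
  (q (m (t (m (u) (u))) (q (m (u) (u)) (t (g)))) (u)) = q(4, 1) = 0


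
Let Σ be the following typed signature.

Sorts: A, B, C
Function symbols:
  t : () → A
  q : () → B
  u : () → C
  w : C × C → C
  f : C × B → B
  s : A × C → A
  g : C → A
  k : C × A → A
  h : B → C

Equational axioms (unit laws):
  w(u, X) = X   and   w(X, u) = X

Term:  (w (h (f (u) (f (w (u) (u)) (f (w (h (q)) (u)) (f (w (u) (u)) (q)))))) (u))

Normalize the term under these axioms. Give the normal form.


normal form = (h (f (u) (f (u) (f (h (q)) (f (u) (q))))))

1. (w (h (f (u) (f (w (u) (u)) (f (w (h (q)) (u)) (f (w (u) (u)) (q)))))) (u))  →  (h (f (u) (f (w (u) (u)) (f (w (h (q)) (u)) (f (w (u) (u)) (q))))))
2. (h (f (u) (f (w (u) (u)) (f (w (h (q)) (u)) (f (w (u) (u)) (q))))))  →  (h (f (u) (f (u) (f (w (h (q)) (u)) (f (w (u) (u)) (q))))))
3. (h (f (u) (f (u) (f (w (h (q)) (u)) (f (w (u) (u)) (q))))))  →  (h (f (u) (f (u) (f (h (q)) (f (w (u) (u)) (q))))))
4. (h (f (u) (f (u) (f (h (q)) (f (w (u) (u)) (q))))))  →  (h (f (u) (f (u) (f (h (q)) (f (u) (q))))))


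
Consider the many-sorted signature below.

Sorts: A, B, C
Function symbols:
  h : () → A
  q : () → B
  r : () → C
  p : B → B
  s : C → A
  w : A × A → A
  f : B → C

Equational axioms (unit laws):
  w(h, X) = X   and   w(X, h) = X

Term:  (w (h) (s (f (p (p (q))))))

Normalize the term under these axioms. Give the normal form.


1. (w (h) (s (f (p (p (q))))))  →  (s (f (p (p (q)))))

normal form = (s (f (p (p (q)))))


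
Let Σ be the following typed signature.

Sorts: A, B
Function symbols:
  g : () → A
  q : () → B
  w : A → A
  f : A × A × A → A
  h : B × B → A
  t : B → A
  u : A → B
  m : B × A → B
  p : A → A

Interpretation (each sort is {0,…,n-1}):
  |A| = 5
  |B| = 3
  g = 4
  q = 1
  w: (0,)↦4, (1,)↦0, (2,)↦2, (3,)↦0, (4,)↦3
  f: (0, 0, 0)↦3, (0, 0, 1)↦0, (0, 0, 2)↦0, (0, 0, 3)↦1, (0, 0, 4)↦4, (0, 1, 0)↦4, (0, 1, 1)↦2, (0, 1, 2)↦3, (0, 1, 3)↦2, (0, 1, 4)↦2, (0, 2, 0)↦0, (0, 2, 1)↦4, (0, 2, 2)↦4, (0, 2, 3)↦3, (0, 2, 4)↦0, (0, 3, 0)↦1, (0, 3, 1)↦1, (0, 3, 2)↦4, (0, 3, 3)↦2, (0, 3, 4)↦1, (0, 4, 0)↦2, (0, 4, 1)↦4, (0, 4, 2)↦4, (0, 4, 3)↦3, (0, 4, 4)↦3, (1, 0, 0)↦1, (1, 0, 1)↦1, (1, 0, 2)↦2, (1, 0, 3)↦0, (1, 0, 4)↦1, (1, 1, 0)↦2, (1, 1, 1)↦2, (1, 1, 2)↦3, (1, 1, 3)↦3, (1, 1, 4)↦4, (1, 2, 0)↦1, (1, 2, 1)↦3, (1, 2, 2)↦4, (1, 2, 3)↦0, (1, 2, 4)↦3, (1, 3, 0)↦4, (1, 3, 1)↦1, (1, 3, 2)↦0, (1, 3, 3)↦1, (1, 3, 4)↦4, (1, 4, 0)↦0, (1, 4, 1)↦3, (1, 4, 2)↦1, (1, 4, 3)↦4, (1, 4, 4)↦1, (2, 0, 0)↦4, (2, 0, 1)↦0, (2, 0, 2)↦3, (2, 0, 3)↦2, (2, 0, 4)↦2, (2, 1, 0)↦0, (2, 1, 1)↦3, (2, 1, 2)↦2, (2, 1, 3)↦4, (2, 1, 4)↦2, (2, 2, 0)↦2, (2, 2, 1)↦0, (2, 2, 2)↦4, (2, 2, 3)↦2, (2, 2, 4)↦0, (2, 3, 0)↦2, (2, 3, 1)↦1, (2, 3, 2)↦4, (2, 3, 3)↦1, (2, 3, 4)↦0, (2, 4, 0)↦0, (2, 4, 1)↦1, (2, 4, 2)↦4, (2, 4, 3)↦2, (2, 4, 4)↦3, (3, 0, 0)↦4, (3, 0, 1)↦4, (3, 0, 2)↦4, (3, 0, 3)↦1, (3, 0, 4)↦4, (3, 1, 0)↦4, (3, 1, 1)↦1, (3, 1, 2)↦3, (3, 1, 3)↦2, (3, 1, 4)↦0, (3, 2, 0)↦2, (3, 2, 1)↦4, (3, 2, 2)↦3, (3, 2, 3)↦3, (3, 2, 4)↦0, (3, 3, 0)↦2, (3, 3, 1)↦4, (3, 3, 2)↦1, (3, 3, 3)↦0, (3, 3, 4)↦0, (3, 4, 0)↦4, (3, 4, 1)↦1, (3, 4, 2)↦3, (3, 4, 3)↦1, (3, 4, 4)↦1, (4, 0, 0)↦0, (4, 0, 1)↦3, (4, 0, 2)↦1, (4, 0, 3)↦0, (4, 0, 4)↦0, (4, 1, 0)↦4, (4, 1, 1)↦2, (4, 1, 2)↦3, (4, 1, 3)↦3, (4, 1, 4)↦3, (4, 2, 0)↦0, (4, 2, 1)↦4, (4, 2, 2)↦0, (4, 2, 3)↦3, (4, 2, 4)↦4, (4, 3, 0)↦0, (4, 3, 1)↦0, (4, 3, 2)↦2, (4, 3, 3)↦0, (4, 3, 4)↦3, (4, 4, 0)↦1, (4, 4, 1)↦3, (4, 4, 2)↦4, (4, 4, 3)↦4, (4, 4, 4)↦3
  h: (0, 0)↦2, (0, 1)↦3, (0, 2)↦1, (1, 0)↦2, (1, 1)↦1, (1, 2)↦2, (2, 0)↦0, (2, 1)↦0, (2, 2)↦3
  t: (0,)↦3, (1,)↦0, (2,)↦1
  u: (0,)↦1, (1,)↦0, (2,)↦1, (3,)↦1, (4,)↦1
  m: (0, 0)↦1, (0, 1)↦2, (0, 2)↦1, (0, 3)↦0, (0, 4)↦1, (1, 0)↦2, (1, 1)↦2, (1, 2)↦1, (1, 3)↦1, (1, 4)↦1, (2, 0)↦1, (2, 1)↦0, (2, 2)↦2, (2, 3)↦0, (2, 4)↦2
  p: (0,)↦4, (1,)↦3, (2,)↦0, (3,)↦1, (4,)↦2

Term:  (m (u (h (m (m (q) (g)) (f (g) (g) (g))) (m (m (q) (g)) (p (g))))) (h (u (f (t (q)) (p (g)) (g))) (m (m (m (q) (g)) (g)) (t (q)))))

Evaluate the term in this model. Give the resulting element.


  q = 1
  g = 4
  (m (q) (g)) = m(1, 4) = 1
  g = 4
  g = 4
  g = 4
  (f (g) (g) (g)) = f(4, 4, 4) = 3
  (m (m (q) (g)) (f (g) (g) (g))) = m(1, 3) = 1
  q = 1
  g = 4
  (m (q) (g)) = m(1, 4) = 1
  g = 4
  (p (g)) = p(4,) = 2
  (m (m (q) (g)) (p (g))) = m(1, 2) = 1
  (h (m (m (q) (g)) (f (g) (g) (g))) (m (m (q) (g)) (p (g)))) = h(1, 1) = 1
  (u (h (m (m (q) (g)) (f (g) (g) (g))) (m (m (q) (g)) (p (g))))) = u(1,) = 0
  q = 1
  (t (q)) = t(1,) = 0
  g = 4
  (p (g)) = p(4,) = 2
  g = 4
  (f (t (q)) (p (g)) (g)) = f(0, 2, 4) = 0
  (u (f (t (q)) (p (g)) (g))) = u(0,) = 1
  q = 1
  g = 4
  (m (q) (g)) = m(1, 4) = 1
  g = 4
  (m (m (q) (g)) (g)) = m(1, 4) = 1
  q = 1
  (t (q)) = t(1,) = 0
  (m (m (m (q) (g)) (g)) (t (q))) = m(1, 0) = 2
  (h (u (f (t (q)) (p (g)) (g))) (m (m (m (q) (g)) (g)) (t (q)))) = h(1, 2) = 2
  (m (u (h (m (m (q) (g)) (f (g) (g) (g))) (m (m (q) (g)) (p (g))))) (h (u (f (t (q)) (p (g)) (g))) (m (m (m (q) (g)) (g)) (t (q))))) = m(0, 2) = 1

value = 1


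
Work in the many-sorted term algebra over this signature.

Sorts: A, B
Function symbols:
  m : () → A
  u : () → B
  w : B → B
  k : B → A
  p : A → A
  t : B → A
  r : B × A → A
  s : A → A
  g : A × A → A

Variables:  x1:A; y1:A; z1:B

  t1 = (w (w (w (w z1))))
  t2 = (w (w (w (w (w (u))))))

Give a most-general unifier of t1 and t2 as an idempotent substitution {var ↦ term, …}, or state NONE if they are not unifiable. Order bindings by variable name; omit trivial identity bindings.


{z1 ↦ (w (u))}
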